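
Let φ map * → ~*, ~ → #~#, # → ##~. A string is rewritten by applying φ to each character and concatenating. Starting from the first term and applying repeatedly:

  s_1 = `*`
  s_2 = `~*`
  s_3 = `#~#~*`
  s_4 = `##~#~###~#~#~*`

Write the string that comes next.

Replace each of the 14 characters of ##~#~###~#~#~* in place — ##~ ##~ #~# ##~ #~# ##~ ##~ ##~ #~# ##~ #~# ##~ #~# ~* — and concatenate.

##~##~#~###~#~###~##~##~#~###~#~###~#~#~*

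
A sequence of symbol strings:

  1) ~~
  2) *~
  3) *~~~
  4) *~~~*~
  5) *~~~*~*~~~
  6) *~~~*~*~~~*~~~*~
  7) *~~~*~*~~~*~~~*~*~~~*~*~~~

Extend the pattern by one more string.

This is a Fibonacci-style word recurrence s(k) = s(k−1)·s(k−2): e.g. *~·~~ = *~~~.
So term 8 is *~~~*~*~~~*~~~*~*~~~*~*~~~·*~~~*~*~~~*~~~*~.

*~~~*~*~~~*~~~*~*~~~*~*~~~*~~~*~*~~~*~~~*~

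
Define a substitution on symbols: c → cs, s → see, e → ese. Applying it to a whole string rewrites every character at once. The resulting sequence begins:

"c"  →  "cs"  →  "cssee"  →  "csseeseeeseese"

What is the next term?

csseeseeeseeseseeeseeseeseseeeseeseseeese

Applying the rule to each of the 14 symbols of csseeseeeseese gives the pieces cs see see ese ese see ese ese ese see ese ese see ese, which concatenate to the answer.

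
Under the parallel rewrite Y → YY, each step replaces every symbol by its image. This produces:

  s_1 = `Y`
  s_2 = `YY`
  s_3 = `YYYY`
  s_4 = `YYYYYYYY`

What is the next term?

YYYYYYYYYYYYYYYY

Rewriting each symbol of YYYYYYYY: Y→YY, Y→YY, Y→YY, Y→YY, Y→YY, Y→YY, Y→YY, Y→YY, which concatenates to YY YY YY YY YY YY YY YY.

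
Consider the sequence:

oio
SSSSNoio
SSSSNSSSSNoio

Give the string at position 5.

SSSSNSSSSNSSSSNSSSSNoio

Each term is the previous one with SSSSN prepended.
From SSSSNSSSSNoio, 2 further steps: SSSSNSSSSNoio → SSSSNSSSSNSSSSNoio → (answer).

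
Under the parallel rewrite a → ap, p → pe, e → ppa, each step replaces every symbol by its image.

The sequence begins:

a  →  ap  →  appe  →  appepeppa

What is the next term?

Expanding appepeppa: a→ap, p→pe, p→pe, e→ppa, p→pe, e→ppa, p→pe, p→pe, a→ap. Concatenated: ap pe pe ppa pe ppa pe pe ap.

appepeppapeppapepeap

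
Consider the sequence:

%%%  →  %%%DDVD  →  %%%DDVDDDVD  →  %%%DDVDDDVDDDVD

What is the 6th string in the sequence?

%%%DDVDDDVDDDVDDDVDDDVD

Every step adds DDVD to the end: s(k+1) = s(k)·DDVD.
From %%%DDVDDDVDDDVD, 2 further steps: %%%DDVDDDVDDDVD → %%%DDVDDDVDDDVDDDVD → (answer).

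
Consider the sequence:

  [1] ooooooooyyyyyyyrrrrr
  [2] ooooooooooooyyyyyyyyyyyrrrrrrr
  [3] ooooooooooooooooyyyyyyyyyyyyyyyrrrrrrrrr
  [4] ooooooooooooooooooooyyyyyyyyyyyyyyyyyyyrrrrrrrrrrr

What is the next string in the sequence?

The n-th term is 4n o's then 4n-1 y's then 2n+1 r's, where the shown terms are n = 2, 3, 4, 5.
For the next term, n = 6, so the run lengths are 24, 23, 13.

ooooooooooooooooooooooooyyyyyyyyyyyyyyyyyyyyyyyrrrrrrrrrrrrr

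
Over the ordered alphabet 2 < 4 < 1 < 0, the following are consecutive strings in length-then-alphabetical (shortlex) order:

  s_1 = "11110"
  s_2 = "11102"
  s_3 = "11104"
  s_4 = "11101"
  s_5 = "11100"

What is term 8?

11021

Stepping forward 3 times from 11100: 11100 → 11022 → 11024, then the target.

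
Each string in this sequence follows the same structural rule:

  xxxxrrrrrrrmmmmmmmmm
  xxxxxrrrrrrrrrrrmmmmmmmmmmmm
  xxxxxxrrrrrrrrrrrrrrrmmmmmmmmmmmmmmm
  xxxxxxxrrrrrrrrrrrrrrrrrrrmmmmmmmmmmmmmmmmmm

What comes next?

The n-th term is n+2 x's then 4n-1 r's then 3n+3 m's, where the shown terms are n = 2, 3, 4, 5.
Setting n = 6 gives 8, 23, 21 characters in each block.

xxxxxxxxrrrrrrrrrrrrrrrrrrrrrrrmmmmmmmmmmmmmmmmmmmmm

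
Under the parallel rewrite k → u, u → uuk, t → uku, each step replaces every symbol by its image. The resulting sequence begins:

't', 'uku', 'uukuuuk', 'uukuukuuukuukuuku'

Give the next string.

uukuukuuukuukuuukuukuukuuukuukuuukuukuuuk

Applying the rule to each of the 17 symbols of uukuukuuukuukuuku gives the pieces uuk uuk u uuk uuk u uuk uuk uuk u uuk uuk u uuk uuk u uuk, which concatenate to the answer.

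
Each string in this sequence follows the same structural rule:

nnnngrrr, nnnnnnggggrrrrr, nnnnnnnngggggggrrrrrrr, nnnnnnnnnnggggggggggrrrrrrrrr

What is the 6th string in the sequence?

Reading off run lengths: n runs 4, 6, 8, 10; g runs 1, 4, 7, 10; r runs 3, 5, 7, 9 — each is linear in n (n = 1, 2, …).
At n = 6 the blocks have lengths 14, 16, 13.

nnnnnnnnnnnnnnggggggggggggggggrrrrrrrrrrrrr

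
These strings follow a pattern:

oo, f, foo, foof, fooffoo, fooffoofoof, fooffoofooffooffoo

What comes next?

fooffoofooffooffoofooffoofoof

From term 3 onward, concatenate the last term with the second-to-last: f·oo = foo, foo·f = foof, …
The next term joins fooffoofooffooffoo and fooffoofoof.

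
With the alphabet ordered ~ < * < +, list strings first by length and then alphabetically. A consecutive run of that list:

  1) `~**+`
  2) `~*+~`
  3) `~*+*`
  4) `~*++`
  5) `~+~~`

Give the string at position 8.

~+*~

Advancing 3 positions from ~+~~ through ~+~~ → ~+~* → ~+~+ reaches term 8.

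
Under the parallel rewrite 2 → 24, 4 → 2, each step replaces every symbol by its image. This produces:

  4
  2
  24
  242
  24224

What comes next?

Apply φ to 24224 symbol by symbol: 2→24, 4→2, 2→24, 2→24, 4→2; joined: 24 2 24 24 2.

24224242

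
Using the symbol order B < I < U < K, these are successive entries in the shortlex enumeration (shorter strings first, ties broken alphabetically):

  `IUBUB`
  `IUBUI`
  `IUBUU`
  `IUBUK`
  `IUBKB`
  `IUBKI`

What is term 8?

Advancing 2 positions from IUBKI through IUBKI → IUBKU reaches term 8.

IUBKK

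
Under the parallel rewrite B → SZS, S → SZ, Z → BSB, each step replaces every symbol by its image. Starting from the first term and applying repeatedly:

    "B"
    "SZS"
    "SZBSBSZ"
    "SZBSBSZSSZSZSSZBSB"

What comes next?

SZBSBSZSSZSZSSZBSBSZSZBSBSZBSBSZSZBSBSZSSZSZS

Replace each of the 18 characters of SZBSBSZSSZSZSSZBSB in place — SZ BSB SZS SZ SZS SZ BSB SZ SZ BSB SZ BSB SZ SZ BSB SZS SZ SZS — and concatenate.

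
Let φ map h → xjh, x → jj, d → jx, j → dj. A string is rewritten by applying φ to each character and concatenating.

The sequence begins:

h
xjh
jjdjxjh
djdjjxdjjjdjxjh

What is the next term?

φ(djdjjxdjjjdjxjh) expands symbol-by-symbol to jx dj jx dj dj jj jx dj dj dj jx dj jj dj xjh; joining the 15 pieces gives the next term.

jxdjjxdjdjjjjxdjdjdjjxdjjjdjxjh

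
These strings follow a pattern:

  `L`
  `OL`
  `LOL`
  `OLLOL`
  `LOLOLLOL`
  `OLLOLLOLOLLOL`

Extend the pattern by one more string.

LOLOLLOLOLLOLLOLOLLOL

This is a Fibonacci-style word recurrence s(k) = s(k−2)·s(k−1): e.g. L·OL = LOL.
Continuing: LOLOLLOL · OLLOLLOLOLLOL gives term 7.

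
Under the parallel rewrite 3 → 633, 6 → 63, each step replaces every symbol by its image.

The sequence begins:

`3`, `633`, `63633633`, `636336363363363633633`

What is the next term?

Rewriting the 21 symbols of 636336363363363633633 one by one yields 63 633 63 633 633 63 633 63 633 633 63 633 633 63 633 63 633 633 63 633 633; concatenated:

6363363633633636336363363363633633636336363363363633633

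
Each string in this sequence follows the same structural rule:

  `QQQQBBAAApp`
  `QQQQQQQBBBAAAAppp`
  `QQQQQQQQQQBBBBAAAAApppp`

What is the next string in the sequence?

QQQQQQQQQQQQQBBBBBAAAAAAppppp

Each string has the form Q^{3n+1} B^{n+1} A^{n+2} p^{n+1} (n = 1, 2, …).
For the next term, n = 4, so the run lengths are 13, 5, 6, 5.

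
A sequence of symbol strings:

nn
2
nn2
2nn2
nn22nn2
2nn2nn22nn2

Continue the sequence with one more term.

nn22nn22nn2nn22nn2

From term 3 onward, concatenate the second-to-last term with the last: nn·2 = nn2, 2·nn2 = 2nn2, …
So term 7 is nn22nn2·2nn2nn22nn2.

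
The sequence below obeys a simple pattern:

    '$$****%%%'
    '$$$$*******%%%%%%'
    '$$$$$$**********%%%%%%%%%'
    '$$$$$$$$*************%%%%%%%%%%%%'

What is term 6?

$$$$$$$$$$$$*******************%%%%%%%%%%%%%%%%%%

Term n consists of 2n $'s, followed by 3n+1 *'s, followed by 3n %'s (n = 1, 2, …).
At n = 6 the blocks have lengths 12, 19, 18.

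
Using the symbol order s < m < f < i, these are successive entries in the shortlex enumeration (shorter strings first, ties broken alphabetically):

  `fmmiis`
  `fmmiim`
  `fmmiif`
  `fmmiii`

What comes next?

fmfsss

Treat fmmiii as a base-4 numeral over the given alphabet and add one, carrying through any trailing i's.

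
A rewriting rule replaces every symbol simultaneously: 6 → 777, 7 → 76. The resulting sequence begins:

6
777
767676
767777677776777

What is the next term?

φ(767777677776777) expands symbol-by-symbol to 76 777 76 76 76 76 777 76 76 76 76 777 76 76 76; joining the 15 pieces gives the next term.

767777676767677776767676777767676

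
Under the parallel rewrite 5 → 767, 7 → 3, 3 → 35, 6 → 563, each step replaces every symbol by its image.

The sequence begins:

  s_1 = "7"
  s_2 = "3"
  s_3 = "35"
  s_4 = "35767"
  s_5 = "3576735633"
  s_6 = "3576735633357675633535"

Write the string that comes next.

φ(3576735633357675633535) expands symbol-by-symbol to 35 767 3 563 3 35 767 563 35 35 35 767 3 563 3 767 563 35 35 767 35 767; joining the 22 pieces gives the next term.

35767356333576756335353576735633767563353576735767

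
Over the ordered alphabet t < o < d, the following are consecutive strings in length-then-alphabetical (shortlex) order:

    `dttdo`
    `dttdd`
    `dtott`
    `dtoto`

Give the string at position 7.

Advancing 3 positions from dtoto through dtoto → dtotd → dtoot reaches term 7.

dtooo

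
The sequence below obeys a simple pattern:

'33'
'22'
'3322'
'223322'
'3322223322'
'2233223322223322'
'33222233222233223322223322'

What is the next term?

From term 3 onward, concatenate the second-to-last term with the last: 33·22 = 3322, 22·3322 = 223322, …
Continuing: 2233223322223322 · 33222233222233223322223322 gives term 8.

223322332222332233222233222233223322223322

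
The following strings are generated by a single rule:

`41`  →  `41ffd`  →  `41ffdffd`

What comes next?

Every step adds ffd to the end: s(k+1) = s(k)·ffd.
Applying this once more to 41ffdffd:

41ffdffdffd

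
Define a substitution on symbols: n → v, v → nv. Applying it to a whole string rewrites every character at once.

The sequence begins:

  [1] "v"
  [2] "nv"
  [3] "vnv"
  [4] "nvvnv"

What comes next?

Apply φ to nvvnv symbol by symbol: n→v, v→nv, v→nv, n→v, v→nv; joined: v nv nv v nv.

vnvnvvnv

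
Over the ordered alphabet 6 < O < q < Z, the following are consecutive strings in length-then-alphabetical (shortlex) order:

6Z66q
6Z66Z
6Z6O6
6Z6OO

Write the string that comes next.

The successor of 6Z6OO increments the rightmost position that isn't already Z and resets every position after it to 6.

6Z6Oq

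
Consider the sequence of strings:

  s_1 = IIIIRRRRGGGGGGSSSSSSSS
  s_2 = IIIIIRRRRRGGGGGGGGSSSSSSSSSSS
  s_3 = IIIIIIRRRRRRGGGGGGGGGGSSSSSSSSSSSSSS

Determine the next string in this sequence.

IIIIIIIRRRRRRRGGGGGGGGGGGGSSSSSSSSSSSSSSSSS

Reading off run lengths: I runs 4, 5, 6; R runs 4, 5, 6; G runs 6, 8, 10; S runs 8, 11, 14 — each is linear in n, where the shown terms are n = 2, 3, 4.
For the next term, n = 5, so the run lengths are 7, 7, 12, 17.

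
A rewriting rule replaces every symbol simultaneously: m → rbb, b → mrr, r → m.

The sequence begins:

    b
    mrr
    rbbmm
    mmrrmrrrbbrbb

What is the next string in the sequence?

Applying the rule to each of the 13 symbols of mmrrmrrrbbrbb gives the pieces rbb rbb m m rbb m m m mrr mrr m mrr mrr, which concatenate to the answer.

rbbrbbmmrbbmmmmrrmrrmmrrmrr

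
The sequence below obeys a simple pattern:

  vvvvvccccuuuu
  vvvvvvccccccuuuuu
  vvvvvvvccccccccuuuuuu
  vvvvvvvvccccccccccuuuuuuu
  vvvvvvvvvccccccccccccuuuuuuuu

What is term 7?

vvvvvvvvvvvccccccccccccccccuuuuuuuuuu

Term n consists of n+3 v's, followed by 2n c's, followed by n+2 u's, where the shown terms are n = 2, 3, 4, 5, 6.
For term 7, n = 8, so the run lengths are 11, 16, 10.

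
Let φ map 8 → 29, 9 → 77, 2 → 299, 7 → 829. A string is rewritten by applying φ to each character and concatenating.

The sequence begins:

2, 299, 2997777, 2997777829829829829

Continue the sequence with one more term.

Applying the rule to each of the 19 symbols of 2997777829829829829 gives the pieces 299 77 77 829 829 829 829 29 299 77 29 299 77 29 299 77 29 299 77, which concatenate to the answer.

29977778298298298292929977292997729299772929977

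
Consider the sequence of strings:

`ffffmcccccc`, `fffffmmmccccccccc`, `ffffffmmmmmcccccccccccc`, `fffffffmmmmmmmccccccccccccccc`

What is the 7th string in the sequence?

Reading off run lengths: f runs 4, 5, 6, 7; m runs 1, 3, 5, 7; c runs 6, 9, 12, 15 — each is linear in n (n = 1, 2, …).
Setting n = 7 gives 10, 13, 24 characters in each block.

ffffffffffmmmmmmmmmmmmmcccccccccccccccccccccccc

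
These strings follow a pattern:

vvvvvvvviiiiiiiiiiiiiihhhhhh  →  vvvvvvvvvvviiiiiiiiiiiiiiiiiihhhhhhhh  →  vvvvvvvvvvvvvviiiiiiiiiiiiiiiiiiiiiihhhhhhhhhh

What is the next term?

vvvvvvvvvvvvvvvvviiiiiiiiiiiiiiiiiiiiiiiiiihhhhhhhhhhhh

The n-th term is 3n-1 v's then 4n+2 i's then 2n h's, where the shown terms are n = 3, 4, 5.
For the next term, n = 6, so the run lengths are 17, 26, 12.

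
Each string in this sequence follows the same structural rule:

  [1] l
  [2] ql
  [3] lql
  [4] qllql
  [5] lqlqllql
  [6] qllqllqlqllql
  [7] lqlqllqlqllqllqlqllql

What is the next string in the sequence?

qllqllqlqllqllqlqllqlqllqllqlqllql

Each term (from the third on) is the two preceding terms concatenated in order: term 3 = l·ql = lql.
So term 8 is qllqllqlqllql·lqlqllqlqllqllqlqllql.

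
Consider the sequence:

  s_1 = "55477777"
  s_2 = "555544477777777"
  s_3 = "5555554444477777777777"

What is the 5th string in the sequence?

555555555544444444477777777777777777

Term n consists of 2n 5's, followed by 2n-1 4's, followed by 3n+2 7's (n = 1, 2, …).
For term 5, n = 5, so the run lengths are 10, 9, 17.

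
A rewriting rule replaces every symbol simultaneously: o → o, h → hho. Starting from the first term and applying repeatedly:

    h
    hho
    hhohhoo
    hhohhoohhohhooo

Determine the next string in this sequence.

Rewriting the 15 symbols of hhohhoohhohhooo one by one yields hho hho o hho hho o o hho hho o hho hho o o o; concatenated:

hhohhoohhohhooohhohhoohhohhoooo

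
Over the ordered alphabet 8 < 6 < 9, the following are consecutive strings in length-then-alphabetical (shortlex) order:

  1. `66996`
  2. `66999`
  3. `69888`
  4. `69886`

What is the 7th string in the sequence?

Continuing the enumeration 3 steps past 69886: 69886 → 69889 → 69868 → (answer).

69866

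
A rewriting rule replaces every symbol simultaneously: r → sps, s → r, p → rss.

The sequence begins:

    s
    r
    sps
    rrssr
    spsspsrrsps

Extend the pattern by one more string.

rrssrrrssrspsspsrrssr

Rewriting each symbol of spsspsrrsps: s→r, p→rss, s→r, s→r, p→rss, s→r, r→sps, r→sps, s→r, p→rss, s→r, which concatenates to r rss r r rss r sps sps r rss r.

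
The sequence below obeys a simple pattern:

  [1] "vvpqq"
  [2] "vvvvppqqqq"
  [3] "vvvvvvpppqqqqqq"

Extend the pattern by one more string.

Term n consists of 2n v's, followed by n p's, followed by 2n q's (n = 1, 2, …).
Setting n = 4 gives 8, 4, 8 characters in each block.

vvvvvvvvppppqqqqqqqq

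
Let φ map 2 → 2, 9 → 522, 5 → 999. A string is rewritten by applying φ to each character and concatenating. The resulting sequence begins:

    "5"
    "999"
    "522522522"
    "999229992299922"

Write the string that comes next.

522522522225225225222252252252222

Replace each of the 15 characters of 999229992299922 in place — 522 522 522 2 2 522 522 522 2 2 522 522 522 2 2 — and concatenate.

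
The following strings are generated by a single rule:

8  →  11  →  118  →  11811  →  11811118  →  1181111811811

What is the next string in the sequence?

This is a Fibonacci-style word recurrence s(k) = s(k−1)·s(k−2): e.g. 11·8 = 118.
Continuing: 1181111811811 · 11811118 gives term 7.

118111181181111811118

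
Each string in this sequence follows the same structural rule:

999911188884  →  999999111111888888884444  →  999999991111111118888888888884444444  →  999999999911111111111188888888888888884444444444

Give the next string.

Each string has the form 9^{2n+2} 1^{3n} 8^{4n} 4^{3n-2} (n = 1, 2, …).
At n = 5 the blocks have lengths 12, 15, 20, 13.

999999999999111111111111111888888888888888888884444444444444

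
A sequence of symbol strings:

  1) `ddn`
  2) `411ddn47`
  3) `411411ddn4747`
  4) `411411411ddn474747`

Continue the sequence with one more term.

Every step adds 411 to the front and 47 to the end of the previous string.
One more step from 411411411ddn474747 gives the answer.

411411411411ddn47474747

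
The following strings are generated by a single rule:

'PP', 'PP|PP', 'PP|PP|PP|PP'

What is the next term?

PP|PP|PP|PP|PP|PP|PP|PP

s(k+1) = s(k)·|·s(k) — each term doubles the last with '|' between the halves.
One more doubling of PP|PP|PP|PP gives the answer.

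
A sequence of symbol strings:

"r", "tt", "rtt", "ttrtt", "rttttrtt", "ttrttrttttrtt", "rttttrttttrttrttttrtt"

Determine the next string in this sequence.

Each term (from the third on) is the two preceding terms concatenated in order: term 3 = r·tt = rtt.
So term 8 is ttrttrttttrtt·rttttrttttrttrttttrtt.

ttrttrttttrttrttttrttttrttrttttrtt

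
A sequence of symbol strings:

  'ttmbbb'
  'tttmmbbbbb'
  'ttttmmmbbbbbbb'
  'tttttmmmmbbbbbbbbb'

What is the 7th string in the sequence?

Term n consists of n+1 t's, followed by n m's, followed by 2n+1 b's (n = 1, 2, …).
For term 7, n = 7, so the run lengths are 8, 7, 15.

ttttttttmmmmmmmbbbbbbbbbbbbbbb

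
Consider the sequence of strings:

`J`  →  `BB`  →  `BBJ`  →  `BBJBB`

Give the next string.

This is a Fibonacci-style word recurrence s(k) = s(k−1)·s(k−2): e.g. BB·J = BBJ.
Continuing: BBJBB · BBJ gives term 5.

BBJBBBBJ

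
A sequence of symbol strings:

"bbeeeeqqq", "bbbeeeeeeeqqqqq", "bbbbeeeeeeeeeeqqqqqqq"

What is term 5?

Each string has the form b^{n+1} e^{3n+1} q^{2n+1} (n = 1, 2, …).
Setting n = 5 gives 6, 16, 11 characters in each block.

bbbbbbeeeeeeeeeeeeeeeeqqqqqqqqqqq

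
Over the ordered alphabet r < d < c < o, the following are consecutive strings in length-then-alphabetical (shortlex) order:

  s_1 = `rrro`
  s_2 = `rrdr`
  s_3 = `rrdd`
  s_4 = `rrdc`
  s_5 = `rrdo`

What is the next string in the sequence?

rrcr

Find the rightmost character of rrdo below o, bump it to the next letter, and reset everything to its right to r.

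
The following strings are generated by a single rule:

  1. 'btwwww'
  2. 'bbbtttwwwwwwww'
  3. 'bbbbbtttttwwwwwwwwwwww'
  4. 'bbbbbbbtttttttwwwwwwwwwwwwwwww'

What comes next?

bbbbbbbbbtttttttttwwwwwwwwwwwwwwwwwwww

The n-th term is 2n-1 b's then 2n-1 t's then 4n w's (n = 1, 2, …).
At n = 5 the blocks have lengths 9, 9, 20.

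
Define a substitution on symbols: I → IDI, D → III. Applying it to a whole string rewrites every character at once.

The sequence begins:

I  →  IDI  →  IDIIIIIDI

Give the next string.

IDIIIIIDIIDIIDIIDIIDIIIIIDI

Expanding IDIIIIIDI: I→IDI, D→III, I→IDI, I→IDI, I→IDI, I→IDI, I→IDI, D→III, I→IDI. Concatenated: IDI III IDI IDI IDI IDI IDI III IDI.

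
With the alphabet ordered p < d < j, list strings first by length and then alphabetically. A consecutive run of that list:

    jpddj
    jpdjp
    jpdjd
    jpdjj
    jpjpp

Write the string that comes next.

jpjpd

Treat jpjpp as a base-3 numeral over the given alphabet and add one, carrying through any trailing j's.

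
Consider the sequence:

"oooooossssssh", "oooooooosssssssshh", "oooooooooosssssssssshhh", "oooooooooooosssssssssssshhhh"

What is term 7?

oooooooooooooooooosssssssssssssssssshhhhhhh

Term n consists of 2n+2 o's, followed by 2n+2 s's, followed by n-1 h's, where the shown terms are n = 2, 3, 4, 5.
Setting n = 8 gives 18, 18, 7 characters in each block.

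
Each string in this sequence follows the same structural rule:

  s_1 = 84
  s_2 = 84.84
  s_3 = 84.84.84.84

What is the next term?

s(k+1) = s(k)·.·s(k) — each term doubles the last with '.' between the halves.
One more doubling of 84.84.84.84 gives the answer.

84.84.84.84.84.84.84.84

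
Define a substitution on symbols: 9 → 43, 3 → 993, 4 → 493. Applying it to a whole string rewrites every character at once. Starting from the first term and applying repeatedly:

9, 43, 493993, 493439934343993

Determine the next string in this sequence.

4934399349399343439934939934939934343993

φ(493439934343993) expands symbol-by-symbol to 493 43 993 493 993 43 43 993 493 993 493 993 43 43 993; joining the 15 pieces gives the next term.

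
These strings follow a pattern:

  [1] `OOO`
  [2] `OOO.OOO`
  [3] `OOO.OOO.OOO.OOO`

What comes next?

s(k+1) = s(k)·.·s(k) — each term doubles the last with '.' between the halves.
Doubling OOO.OOO.OOO.OOO with '.' between the halves:

OOO.OOO.OOO.OOO.OOO.OOO.OOO.OOO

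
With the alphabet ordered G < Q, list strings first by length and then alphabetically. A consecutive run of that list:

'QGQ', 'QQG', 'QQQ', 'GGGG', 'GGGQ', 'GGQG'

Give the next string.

Treat GGQG as a base-2 numeral over the given alphabet and add one, carrying through any trailing Q's.

GGQQ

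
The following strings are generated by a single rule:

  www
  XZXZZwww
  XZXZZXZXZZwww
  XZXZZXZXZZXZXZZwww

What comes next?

XZXZZXZXZZXZXZZXZXZZwww

The strings grow by a fixed prefix XZXZZ each time.
So the next term is XZXZZ·XZXZZXZXZZXZXZZwww.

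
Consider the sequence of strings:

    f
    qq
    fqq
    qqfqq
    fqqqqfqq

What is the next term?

qqfqqfqqqqfqq

From term 3 onward, concatenate the second-to-last term with the last: f·qq = fqq, qq·fqq = qqfqq, …
So term 6 is qqfqq·fqqqqfqq.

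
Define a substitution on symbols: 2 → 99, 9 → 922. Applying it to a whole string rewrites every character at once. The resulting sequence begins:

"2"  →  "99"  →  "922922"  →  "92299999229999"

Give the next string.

φ(92299999229999) expands symbol-by-symbol to 922 99 99 922 922 922 922 922 99 99 922 922 922 922; joining the 14 pieces gives the next term.

92299999229229229229229999922922922922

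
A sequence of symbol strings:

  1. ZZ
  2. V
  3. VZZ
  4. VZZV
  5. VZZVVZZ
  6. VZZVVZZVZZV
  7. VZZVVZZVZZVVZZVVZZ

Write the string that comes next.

VZZVVZZVZZVVZZVVZZVZZVVZZVZZV

Each term (from the third on) is the previous term followed by the one before it: term 3 = V·ZZ = VZZ.
So term 8 is VZZVVZZVZZVVZZVVZZ·VZZVVZZVZZV.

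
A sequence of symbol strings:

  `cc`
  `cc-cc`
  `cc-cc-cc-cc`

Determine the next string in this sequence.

Every step duplicates the string with '-' between the halves.
Doubling cc-cc-cc-cc with '-' between the halves:

cc-cc-cc-cc-cc-cc-cc-cc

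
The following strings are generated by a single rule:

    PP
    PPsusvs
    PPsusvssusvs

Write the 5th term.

PPsusvssusvssusvssusvs

Every step adds susvs to the end: s(k+1) = s(k)·susvs.
From PPsusvssusvs, 2 further steps: PPsusvssusvs → PPsusvssusvssusvs → (answer).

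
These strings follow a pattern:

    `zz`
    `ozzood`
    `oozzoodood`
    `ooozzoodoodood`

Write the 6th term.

s(k+1) = o·s(k)·ood, so each term gains o as a prefix and ood as a suffix.
From ooozzoodoodood, 2 further steps: ooozzoodoodood → oooozzoodoodoodood → (answer).

ooooozzoodoodoodoodood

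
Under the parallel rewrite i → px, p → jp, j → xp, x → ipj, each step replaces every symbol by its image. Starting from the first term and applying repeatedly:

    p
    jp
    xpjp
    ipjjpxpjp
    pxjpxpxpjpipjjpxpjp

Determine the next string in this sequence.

Applying the rule to each of the 19 symbols of pxjpxpxpjpipjjpxpjp gives the pieces jp ipj xp jp ipj jp ipj jp xp jp px jp xp xp jp ipj jp xp jp, which concatenate to the answer.

jpipjxpjpipjjpipjjpxpjppxjpxpxpjpipjjpxpjp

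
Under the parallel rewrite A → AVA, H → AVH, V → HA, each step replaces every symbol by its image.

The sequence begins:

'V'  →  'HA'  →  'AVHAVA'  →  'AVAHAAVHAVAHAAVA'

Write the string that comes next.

Applying the rule to each of the 16 symbols of AVAHAAVHAVAHAAVA gives the pieces AVA HA AVA AVH AVA AVA HA AVH AVA HA AVA AVH AVA AVA HA AVA, which concatenate to the answer.

AVAHAAVAAVHAVAAVAHAAVHAVAHAAVAAVHAVAAVAHAAVA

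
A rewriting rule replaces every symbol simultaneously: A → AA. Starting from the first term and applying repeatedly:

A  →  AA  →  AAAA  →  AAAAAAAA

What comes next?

AAAAAAAAAAAAAAAA

Apply φ to AAAAAAAA symbol by symbol: A→AA, A→AA, A→AA, A→AA, A→AA, A→AA, A→AA, A→AA; joined: AA AA AA AA AA AA AA AA.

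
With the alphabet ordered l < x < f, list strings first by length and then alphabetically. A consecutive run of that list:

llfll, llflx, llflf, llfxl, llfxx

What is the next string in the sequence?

Find the rightmost character of llfxx below f, bump it to the next letter, and reset everything to its right to l.

llfxf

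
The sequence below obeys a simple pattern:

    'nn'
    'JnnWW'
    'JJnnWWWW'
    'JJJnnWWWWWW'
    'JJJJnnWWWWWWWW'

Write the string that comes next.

JJJJJnnWWWWWWWWWW

Every step adds J to the front and WW to the end of the previous string.
One more step from JJJJnnWWWWWWWW gives the answer.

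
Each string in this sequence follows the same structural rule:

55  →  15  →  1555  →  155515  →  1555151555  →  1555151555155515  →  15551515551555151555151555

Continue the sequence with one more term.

155515155515551515551515551555151555155515

This is a Fibonacci-style word recurrence s(k) = s(k−1)·s(k−2): e.g. 15·55 = 1555.
Continuing: 15551515551555151555151555 · 1555151555155515 gives term 8.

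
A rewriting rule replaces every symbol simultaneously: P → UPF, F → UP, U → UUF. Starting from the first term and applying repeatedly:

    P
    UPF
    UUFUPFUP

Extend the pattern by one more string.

Rewriting each symbol of UUFUPFUP: U→UUF, U→UUF, F→UP, U→UUF, P→UPF, F→UP, U→UUF, P→UPF, which concatenates to UUF UUF UP UUF UPF UP UUF UPF.

UUFUUFUPUUFUPFUPUUFUPF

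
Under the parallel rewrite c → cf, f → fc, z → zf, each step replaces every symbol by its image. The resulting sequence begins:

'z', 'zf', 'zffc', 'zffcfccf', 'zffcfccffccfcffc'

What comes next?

zffcfccffccfcffcfccfcffccffcfccf

Applying the rule to each of the 16 symbols of zffcfccffccfcffc gives the pieces zf fc fc cf fc cf cf fc fc cf cf fc cf fc fc cf, which concatenate to the answer.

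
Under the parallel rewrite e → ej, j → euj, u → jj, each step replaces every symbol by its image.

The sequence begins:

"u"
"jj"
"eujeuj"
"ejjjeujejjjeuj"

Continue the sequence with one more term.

ejeujeujeujejjjeujejeujeujeujejjjeuj

Applying the rule to each of the 14 symbols of ejjjeujejjjeuj gives the pieces ej euj euj euj ej jj euj ej euj euj euj ej jj euj, which concatenate to the answer.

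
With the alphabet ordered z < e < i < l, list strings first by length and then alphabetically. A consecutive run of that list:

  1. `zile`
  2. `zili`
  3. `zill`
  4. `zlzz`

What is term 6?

Advancing 2 positions from zlzz through zlzz → zlze reaches term 6.

zlzi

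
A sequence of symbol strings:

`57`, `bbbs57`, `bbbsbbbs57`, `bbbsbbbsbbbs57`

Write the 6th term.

bbbsbbbsbbbsbbbsbbbs57

The strings grow by a fixed prefix bbbs each time.
From bbbsbbbsbbbs57, 2 further steps: bbbsbbbsbbbs57 → bbbsbbbsbbbsbbbs57 → (answer).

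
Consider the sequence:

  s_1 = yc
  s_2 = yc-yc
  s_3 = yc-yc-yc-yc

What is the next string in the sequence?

Each string is two copies of the previous one joined by '-'.
So the next term is two copies of yc-yc-yc-yc with '-' between the halves.

yc-yc-yc-yc-yc-yc-yc-yc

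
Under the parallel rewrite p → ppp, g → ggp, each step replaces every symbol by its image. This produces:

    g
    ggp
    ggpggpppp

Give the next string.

ggpggppppggpggppppppppppppp

Apply φ to ggpggpppp symbol by symbol: g→ggp, g→ggp, p→ppp, g→ggp, g→ggp, p→ppp, p→ppp, p→ppp, p→ppp; joined: ggp ggp ppp ggp ggp ppp ppp ppp ppp.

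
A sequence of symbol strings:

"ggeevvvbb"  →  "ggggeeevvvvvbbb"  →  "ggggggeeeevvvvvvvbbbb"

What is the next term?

ggggggggeeeeevvvvvvvvvbbbbb

Reading off run lengths: g runs 2, 4, 6; e runs 2, 3, 4; v runs 3, 5, 7; b runs 2, 3, 4 — each is linear in n (n = 1, 2, …).
At n = 4 the blocks have lengths 8, 5, 9, 5.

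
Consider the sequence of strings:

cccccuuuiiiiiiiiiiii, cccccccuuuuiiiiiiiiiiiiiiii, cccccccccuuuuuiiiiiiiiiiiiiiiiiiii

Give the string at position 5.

The n-th term is 2n-1 c's then n u's then 4n i's, where the shown terms are n = 3, 4, 5.
At n = 7 the blocks have lengths 13, 7, 28.

cccccccccccccuuuuuuuiiiiiiiiiiiiiiiiiiiiiiiiiiii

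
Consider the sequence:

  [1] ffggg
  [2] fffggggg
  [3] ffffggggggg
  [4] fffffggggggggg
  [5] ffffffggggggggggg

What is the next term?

fffffffggggggggggggg

Each string has the form f^{n} g^{2n-1}, where the shown terms are n = 2, 3, 4, 5, 6.
For the next term, n = 7, so the run lengths are 7, 13.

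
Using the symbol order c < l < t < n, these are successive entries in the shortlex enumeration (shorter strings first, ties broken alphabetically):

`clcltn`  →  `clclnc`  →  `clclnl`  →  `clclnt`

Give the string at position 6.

clctcc

Stepping forward 2 times from clclnt: clclnt → clclnn, then the target.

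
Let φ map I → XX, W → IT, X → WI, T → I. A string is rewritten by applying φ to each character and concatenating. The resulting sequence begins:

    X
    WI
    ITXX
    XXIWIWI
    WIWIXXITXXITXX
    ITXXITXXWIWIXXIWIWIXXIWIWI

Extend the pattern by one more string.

Rewriting the 26 symbols of ITXXITXXWIWIXXIWIWIXXIWIWI one by one yields XX I WI WI XX I WI WI IT XX IT XX WI WI XX IT XX IT XX WI WI XX IT XX IT XX; concatenated:

XXIWIWIXXIWIWIITXXITXXWIWIXXITXXITXXWIWIXXITXXITXX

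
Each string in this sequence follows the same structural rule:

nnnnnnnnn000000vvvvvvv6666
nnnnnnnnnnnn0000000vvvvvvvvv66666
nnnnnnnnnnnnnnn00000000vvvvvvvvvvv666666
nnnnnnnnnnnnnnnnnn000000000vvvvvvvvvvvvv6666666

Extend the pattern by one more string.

nnnnnnnnnnnnnnnnnnnnn0000000000vvvvvvvvvvvvvvv66666666

Each string has the form n^{3n} 0^{n+3} v^{2n+1} 6^{n+1}, where the shown terms are n = 3, 4, 5, 6.
Setting n = 7 gives 21, 10, 15, 8 characters in each block.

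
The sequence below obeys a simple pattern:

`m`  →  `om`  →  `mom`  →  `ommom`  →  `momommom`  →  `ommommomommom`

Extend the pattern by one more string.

This is a Fibonacci-style word recurrence s(k) = s(k−2)·s(k−1): e.g. m·om = mom.
So term 7 is momommom·ommommomommom.

momommomommommomommom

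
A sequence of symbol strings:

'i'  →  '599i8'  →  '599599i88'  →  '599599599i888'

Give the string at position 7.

Each term wraps the previous one in 599 on the left and 8 on the right.
From 599599599i888, 3 further steps: 599599599i888 → 599599599599i8888 → 599599599599599i88888 → (answer).

599599599599599599i888888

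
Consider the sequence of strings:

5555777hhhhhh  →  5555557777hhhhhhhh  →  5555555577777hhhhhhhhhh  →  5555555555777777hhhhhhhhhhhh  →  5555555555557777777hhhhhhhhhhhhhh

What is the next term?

Term n consists of 2n-2 5's, followed by n 7's, followed by 2n h's, where the shown terms are n = 3, 4, 5, 6, 7.
For the next term, n = 8, so the run lengths are 14, 8, 16.

5555555555555577777777hhhhhhhhhhhhhhhh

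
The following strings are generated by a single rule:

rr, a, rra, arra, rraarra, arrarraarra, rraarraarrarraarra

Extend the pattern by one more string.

From term 3 onward, concatenate the second-to-last term with the last: rr·a = rra, a·rra = arra, …
Continuing: arrarraarra · rraarraarrarraarra gives term 8.

arrarraarrarraarraarrarraarra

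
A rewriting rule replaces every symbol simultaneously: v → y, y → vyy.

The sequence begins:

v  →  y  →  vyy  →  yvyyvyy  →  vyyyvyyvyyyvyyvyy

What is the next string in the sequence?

φ(vyyyvyyvyyyvyyvyy) expands symbol-by-symbol to y vyy vyy vyy y vyy vyy y vyy vyy vyy y vyy vyy y vyy vyy; joining the 17 pieces gives the next term.

yvyyvyyvyyyvyyvyyyvyyvyyvyyyvyyvyyyvyyvyy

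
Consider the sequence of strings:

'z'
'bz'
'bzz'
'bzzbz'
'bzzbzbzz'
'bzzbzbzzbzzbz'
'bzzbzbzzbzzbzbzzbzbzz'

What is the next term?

Each term (from the third on) is the previous term followed by the one before it: term 3 = bz·z = bzz.
So term 8 is bzzbzbzzbzzbzbzzbzbzz·bzzbzbzzbzzbz.

bzzbzbzzbzzbzbzzbzbzzbzzbzbzzbzzbz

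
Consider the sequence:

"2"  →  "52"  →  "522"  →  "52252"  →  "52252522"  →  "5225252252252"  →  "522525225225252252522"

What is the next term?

5225252252252522525225225252252252

From term 3 onward, concatenate the last term with the second-to-last: 52·2 = 522, 522·52 = 52252, …
So term 8 is 522525225225252252522·5225252252252.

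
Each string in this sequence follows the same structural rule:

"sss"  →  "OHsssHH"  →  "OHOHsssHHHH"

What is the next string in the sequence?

Each term wraps the previous one in OH on the left and HH on the right.
Applying this once more to OHOHsssHHHH:

OHOHOHsssHHHHHH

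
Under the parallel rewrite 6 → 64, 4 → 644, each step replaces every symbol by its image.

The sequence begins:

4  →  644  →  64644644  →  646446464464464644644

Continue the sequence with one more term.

6464464644644646446464464464644644646446464464464644644

Replace each of the 21 characters of 646446464464464644644 in place — 64 644 64 644 644 64 644 64 644 644 64 644 644 64 644 64 644 644 64 644 644 — and concatenate.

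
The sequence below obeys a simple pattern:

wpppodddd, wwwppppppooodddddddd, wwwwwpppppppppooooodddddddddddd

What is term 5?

wwwwwwwwwpppppppppppppppooooooooodddddddddddddddddddd

The n-th term is 2n-1 w's then 3n p's then 2n-1 o's then 4n d's (n = 1, 2, …).
At n = 5 the blocks have lengths 9, 15, 9, 20.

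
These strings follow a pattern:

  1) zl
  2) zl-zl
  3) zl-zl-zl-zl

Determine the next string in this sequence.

zl-zl-zl-zl-zl-zl-zl-zl

Every step duplicates the string with '-' between the halves.
One more doubling of zl-zl-zl-zl gives the answer.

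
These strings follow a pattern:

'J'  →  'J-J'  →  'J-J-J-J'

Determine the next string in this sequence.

J-J-J-J-J-J-J-J

s(k+1) = s(k)·-·s(k) — each term doubles the last with '-' between the halves.
So the next term is two copies of J-J-J-J with '-' between the halves.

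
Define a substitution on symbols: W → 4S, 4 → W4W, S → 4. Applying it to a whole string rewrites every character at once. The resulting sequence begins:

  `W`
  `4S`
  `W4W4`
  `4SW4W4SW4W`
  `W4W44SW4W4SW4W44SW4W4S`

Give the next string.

Applying the rule to each of the 22 symbols of W4W44SW4W4SW4W44SW4W4S gives the pieces 4S W4W 4S W4W W4W 4 4S W4W 4S W4W 4 4S W4W 4S W4W W4W 4 4S W4W 4S W4W 4, which concatenate to the answer.

4SW4W4SW4WW4W44SW4W4SW4W44SW4W4SW4WW4W44SW4W4SW4W4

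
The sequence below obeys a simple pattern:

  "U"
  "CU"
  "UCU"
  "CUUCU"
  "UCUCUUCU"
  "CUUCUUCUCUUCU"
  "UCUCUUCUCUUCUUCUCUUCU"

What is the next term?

From term 3 onward, concatenate the second-to-last term with the last: U·CU = UCU, CU·UCU = CUUCU, …
So term 8 is CUUCUUCUCUUCU·UCUCUUCUCUUCUUCUCUUCU.

CUUCUUCUCUUCUUCUCUUCUCUUCUUCUCUUCU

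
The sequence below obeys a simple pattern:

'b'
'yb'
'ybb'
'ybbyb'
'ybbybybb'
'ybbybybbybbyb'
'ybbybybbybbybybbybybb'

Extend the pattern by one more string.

From term 3 onward, concatenate the last term with the second-to-last: yb·b = ybb, ybb·yb = ybbyb, …
Continuing: ybbybybbybbybybbybybb · ybbybybbybbyb gives term 8.

ybbybybbybbybybbybybbybbybybbybbyb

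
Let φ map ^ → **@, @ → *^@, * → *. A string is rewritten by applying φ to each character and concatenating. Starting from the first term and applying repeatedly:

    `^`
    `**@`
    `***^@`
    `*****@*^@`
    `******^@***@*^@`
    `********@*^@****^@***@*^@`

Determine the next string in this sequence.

Rewriting the 25 symbols of ********@*^@****^@***@*^@ one by one yields * * * * * * * * *^@ * **@ *^@ * * * * **@ *^@ * * * *^@ * **@ *^@; concatenated:

*********^@***@*^@******@*^@****^@***@*^@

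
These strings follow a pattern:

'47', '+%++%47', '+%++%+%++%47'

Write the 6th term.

Each term is the previous one with +%++% prepended.
From +%++%+%++%47, 3 further steps: +%++%+%++%47 → +%++%+%++%+%++%47 → +%++%+%++%+%++%+%++%47 → (answer).

+%++%+%++%+%++%+%++%+%++%47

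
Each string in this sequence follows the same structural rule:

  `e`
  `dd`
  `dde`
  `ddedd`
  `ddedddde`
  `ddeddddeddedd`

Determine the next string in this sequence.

Each term (from the third on) is the previous term followed by the one before it: term 3 = dd·e = dde.
So term 7 is ddeddddeddedd·ddedddde.

ddeddddeddeddddedddde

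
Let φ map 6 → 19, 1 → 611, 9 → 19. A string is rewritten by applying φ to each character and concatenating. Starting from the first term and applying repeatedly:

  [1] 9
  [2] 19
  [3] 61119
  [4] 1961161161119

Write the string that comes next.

6111919611611196116111961161161119

Replace each of the 13 characters of 1961161161119 in place — 611 19 19 611 611 19 611 611 19 611 611 611 19 — and concatenate.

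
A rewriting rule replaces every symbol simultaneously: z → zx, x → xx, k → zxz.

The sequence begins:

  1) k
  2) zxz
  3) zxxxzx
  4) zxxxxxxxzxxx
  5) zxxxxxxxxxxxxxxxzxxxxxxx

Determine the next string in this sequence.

zxxxxxxxxxxxxxxxxxxxxxxxxxxxxxxxzxxxxxxxxxxxxxxx

Replace each of the 24 characters of zxxxxxxxxxxxxxxxzxxxxxxx in place — zx xx xx xx xx xx xx xx xx xx xx xx xx xx xx xx zx xx xx xx xx xx xx xx — and concatenate.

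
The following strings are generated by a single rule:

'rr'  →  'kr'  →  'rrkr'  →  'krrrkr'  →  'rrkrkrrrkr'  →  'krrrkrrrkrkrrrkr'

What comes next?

From term 3 onward, concatenate the second-to-last term with the last: rr·kr = rrkr, kr·rrkr = krrrkr, …
Continuing: rrkrkrrrkr · krrrkrrrkrkrrrkr gives term 7.

rrkrkrrrkrkrrrkrrrkrkrrrkr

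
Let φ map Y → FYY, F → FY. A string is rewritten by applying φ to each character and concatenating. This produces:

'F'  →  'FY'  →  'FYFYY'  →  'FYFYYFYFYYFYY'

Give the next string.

φ(FYFYYFYFYYFYY) expands symbol-by-symbol to FY FYY FY FYY FYY FY FYY FY FYY FYY FY FYY FYY; joining the 13 pieces gives the next term.

FYFYYFYFYYFYYFYFYYFYFYYFYYFYFYYFYY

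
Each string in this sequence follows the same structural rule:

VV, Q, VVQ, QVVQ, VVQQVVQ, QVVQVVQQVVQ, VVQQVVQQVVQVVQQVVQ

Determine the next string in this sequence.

From term 3 onward, concatenate the second-to-last term with the last: VV·Q = VVQ, Q·VVQ = QVVQ, …
Continuing: QVVQVVQQVVQ · VVQQVVQQVVQVVQQVVQ gives term 8.

QVVQVVQQVVQVVQQVVQQVVQVVQQVVQ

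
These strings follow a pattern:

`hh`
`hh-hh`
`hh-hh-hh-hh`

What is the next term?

Every step duplicates the string with '-' between the halves.
Doubling hh-hh-hh-hh with '-' between the halves:

hh-hh-hh-hh-hh-hh-hh-hh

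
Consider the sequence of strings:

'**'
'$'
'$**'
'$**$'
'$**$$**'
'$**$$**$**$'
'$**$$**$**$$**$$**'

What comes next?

Each term (from the third on) is the previous term followed by the one before it: term 3 = $·** = $**.
So term 8 is $**$$**$**$$**$$**·$**$$**$**$.

$**$$**$**$$**$$**$**$$**$**$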